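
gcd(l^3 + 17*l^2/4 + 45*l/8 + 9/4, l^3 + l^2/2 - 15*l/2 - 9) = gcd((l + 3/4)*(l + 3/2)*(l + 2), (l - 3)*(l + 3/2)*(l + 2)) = l^2 + 7*l/2 + 3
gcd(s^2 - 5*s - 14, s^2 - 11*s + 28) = s - 7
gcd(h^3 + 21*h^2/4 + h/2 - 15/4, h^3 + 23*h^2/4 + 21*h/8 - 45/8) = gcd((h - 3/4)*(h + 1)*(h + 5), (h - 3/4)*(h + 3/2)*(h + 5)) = h^2 + 17*h/4 - 15/4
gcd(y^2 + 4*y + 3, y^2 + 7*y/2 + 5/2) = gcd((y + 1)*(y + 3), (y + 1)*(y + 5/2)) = y + 1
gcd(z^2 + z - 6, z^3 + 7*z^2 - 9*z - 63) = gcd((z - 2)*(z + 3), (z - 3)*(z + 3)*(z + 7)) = z + 3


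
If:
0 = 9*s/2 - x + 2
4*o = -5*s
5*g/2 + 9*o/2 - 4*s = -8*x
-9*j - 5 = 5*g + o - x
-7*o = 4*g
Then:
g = -1120/1019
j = -401/9171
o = 640/1019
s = -512/1019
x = -266/1019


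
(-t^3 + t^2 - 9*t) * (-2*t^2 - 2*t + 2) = 2*t^5 + 14*t^3 + 20*t^2 - 18*t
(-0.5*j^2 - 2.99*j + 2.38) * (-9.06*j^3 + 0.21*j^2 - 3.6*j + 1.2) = 4.53*j^5 + 26.9844*j^4 - 20.3907*j^3 + 10.6638*j^2 - 12.156*j + 2.856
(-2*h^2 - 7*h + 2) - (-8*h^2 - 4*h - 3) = 6*h^2 - 3*h + 5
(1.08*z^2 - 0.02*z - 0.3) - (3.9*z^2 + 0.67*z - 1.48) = -2.82*z^2 - 0.69*z + 1.18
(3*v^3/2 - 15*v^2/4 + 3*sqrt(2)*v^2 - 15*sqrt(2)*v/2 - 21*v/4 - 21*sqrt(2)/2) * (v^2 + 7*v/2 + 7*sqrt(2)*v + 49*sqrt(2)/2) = 3*v^5/2 + 3*v^4/2 + 27*sqrt(2)*v^4/2 + 27*sqrt(2)*v^3/2 + 189*v^3/8 - 1323*sqrt(2)*v^2/8 + 189*v^2/8 - 1029*v/2 - 1323*sqrt(2)*v/8 - 1029/2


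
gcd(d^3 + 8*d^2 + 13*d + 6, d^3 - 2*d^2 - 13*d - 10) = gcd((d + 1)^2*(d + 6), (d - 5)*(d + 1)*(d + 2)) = d + 1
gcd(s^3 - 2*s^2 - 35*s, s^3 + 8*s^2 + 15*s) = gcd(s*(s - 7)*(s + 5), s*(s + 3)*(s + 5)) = s^2 + 5*s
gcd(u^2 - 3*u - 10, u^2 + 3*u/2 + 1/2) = 1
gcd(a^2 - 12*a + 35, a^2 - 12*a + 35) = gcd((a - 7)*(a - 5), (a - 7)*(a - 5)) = a^2 - 12*a + 35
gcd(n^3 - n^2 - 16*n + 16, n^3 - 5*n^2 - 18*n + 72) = n + 4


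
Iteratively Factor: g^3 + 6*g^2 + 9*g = (g + 3)*(g^2 + 3*g) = g*(g + 3)*(g + 3)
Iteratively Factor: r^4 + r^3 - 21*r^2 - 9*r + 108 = (r + 4)*(r^3 - 3*r^2 - 9*r + 27) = (r - 3)*(r + 4)*(r^2 - 9) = (r - 3)*(r + 3)*(r + 4)*(r - 3)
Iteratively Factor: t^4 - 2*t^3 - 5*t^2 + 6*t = (t - 3)*(t^3 + t^2 - 2*t) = t*(t - 3)*(t^2 + t - 2) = t*(t - 3)*(t + 2)*(t - 1)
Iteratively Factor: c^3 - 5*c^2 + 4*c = (c - 4)*(c^2 - c) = c*(c - 4)*(c - 1)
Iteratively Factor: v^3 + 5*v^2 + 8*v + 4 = (v + 1)*(v^2 + 4*v + 4) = (v + 1)*(v + 2)*(v + 2)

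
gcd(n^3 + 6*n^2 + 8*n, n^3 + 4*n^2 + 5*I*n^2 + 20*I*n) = n^2 + 4*n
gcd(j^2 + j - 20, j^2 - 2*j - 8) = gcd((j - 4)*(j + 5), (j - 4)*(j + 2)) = j - 4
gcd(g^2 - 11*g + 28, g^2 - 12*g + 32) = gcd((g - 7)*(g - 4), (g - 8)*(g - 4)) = g - 4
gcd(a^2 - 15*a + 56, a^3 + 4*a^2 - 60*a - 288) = a - 8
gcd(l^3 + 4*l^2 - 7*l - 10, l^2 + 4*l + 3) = l + 1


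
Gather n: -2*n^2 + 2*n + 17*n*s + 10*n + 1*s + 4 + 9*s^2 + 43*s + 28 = -2*n^2 + n*(17*s + 12) + 9*s^2 + 44*s + 32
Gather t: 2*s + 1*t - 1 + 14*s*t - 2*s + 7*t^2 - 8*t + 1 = 7*t^2 + t*(14*s - 7)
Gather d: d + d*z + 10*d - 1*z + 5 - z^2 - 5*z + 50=d*(z + 11) - z^2 - 6*z + 55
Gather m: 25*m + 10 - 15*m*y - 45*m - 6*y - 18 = m*(-15*y - 20) - 6*y - 8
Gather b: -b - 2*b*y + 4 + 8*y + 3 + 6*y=b*(-2*y - 1) + 14*y + 7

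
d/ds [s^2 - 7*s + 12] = 2*s - 7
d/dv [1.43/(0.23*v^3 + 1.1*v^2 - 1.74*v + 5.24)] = (-0.9867*v^2 - 3.146*v + 2.4882)/(0.23*v^3 + 1.1*v^2 - 1.74*v + 5.24)^2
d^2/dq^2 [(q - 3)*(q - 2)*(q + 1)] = 6*q - 8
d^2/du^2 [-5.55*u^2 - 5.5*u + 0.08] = -11.1000000000000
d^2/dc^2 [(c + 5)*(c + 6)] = 2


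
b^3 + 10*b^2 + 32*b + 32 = (b + 2)*(b + 4)^2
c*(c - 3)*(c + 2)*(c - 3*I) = c^4 - c^3 - 3*I*c^3 - 6*c^2 + 3*I*c^2 + 18*I*c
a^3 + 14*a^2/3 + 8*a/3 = a*(a + 2/3)*(a + 4)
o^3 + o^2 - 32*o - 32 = (o + 1)*(o - 4*sqrt(2))*(o + 4*sqrt(2))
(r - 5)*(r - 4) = r^2 - 9*r + 20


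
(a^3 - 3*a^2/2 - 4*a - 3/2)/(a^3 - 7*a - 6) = (a + 1/2)/(a + 2)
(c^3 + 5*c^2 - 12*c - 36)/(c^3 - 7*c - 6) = (c + 6)/(c + 1)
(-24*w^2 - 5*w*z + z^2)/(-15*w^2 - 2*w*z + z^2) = (-8*w + z)/(-5*w + z)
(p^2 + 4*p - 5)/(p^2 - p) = (p + 5)/p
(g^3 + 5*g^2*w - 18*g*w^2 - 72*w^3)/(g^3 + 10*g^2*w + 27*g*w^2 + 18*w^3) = (g - 4*w)/(g + w)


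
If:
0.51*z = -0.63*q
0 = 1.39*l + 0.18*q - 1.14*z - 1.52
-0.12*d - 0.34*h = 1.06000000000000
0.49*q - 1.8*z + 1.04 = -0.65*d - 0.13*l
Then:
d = 3.19449231823333*z - 1.81870503597122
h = -1.12746787702353*z - 2.47575116377486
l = 0.92497430626927*z + 1.09352517985612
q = -0.80952380952381*z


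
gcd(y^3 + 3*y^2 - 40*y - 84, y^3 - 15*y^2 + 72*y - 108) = y - 6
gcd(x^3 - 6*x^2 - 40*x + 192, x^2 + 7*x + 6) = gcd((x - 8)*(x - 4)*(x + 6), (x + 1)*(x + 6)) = x + 6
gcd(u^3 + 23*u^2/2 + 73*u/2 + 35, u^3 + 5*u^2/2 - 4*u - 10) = u^2 + 9*u/2 + 5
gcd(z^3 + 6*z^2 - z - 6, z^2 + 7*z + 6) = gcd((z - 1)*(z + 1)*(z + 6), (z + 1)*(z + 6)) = z^2 + 7*z + 6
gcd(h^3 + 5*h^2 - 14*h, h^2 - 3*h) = h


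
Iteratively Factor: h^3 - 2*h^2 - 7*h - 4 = (h + 1)*(h^2 - 3*h - 4) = (h - 4)*(h + 1)*(h + 1)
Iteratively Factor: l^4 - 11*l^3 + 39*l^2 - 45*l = (l - 5)*(l^3 - 6*l^2 + 9*l) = (l - 5)*(l - 3)*(l^2 - 3*l) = l*(l - 5)*(l - 3)*(l - 3)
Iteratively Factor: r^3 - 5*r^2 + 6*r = (r - 3)*(r^2 - 2*r) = r*(r - 3)*(r - 2)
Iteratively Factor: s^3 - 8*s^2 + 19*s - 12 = (s - 3)*(s^2 - 5*s + 4) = (s - 4)*(s - 3)*(s - 1)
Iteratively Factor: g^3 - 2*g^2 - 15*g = (g + 3)*(g^2 - 5*g) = (g - 5)*(g + 3)*(g)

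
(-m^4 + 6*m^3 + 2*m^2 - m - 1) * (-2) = 2*m^4 - 12*m^3 - 4*m^2 + 2*m + 2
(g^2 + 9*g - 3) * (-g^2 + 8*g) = -g^4 - g^3 + 75*g^2 - 24*g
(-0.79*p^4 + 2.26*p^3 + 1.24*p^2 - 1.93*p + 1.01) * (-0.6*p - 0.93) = 0.474*p^5 - 0.6213*p^4 - 2.8458*p^3 + 0.00479999999999992*p^2 + 1.1889*p - 0.9393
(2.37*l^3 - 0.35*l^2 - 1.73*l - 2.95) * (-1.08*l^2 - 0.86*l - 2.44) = -2.5596*l^5 - 1.6602*l^4 - 3.6134*l^3 + 5.5278*l^2 + 6.7582*l + 7.198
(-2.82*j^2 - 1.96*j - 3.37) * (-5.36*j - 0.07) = 15.1152*j^3 + 10.703*j^2 + 18.2004*j + 0.2359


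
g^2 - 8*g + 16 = (g - 4)^2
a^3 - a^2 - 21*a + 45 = (a - 3)^2*(a + 5)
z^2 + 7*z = z*(z + 7)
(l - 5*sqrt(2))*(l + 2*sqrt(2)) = l^2 - 3*sqrt(2)*l - 20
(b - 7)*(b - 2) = b^2 - 9*b + 14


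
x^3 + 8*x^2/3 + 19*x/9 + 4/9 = (x + 1/3)*(x + 1)*(x + 4/3)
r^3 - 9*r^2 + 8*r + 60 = (r - 6)*(r - 5)*(r + 2)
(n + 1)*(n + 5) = n^2 + 6*n + 5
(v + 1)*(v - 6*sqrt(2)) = v^2 - 6*sqrt(2)*v + v - 6*sqrt(2)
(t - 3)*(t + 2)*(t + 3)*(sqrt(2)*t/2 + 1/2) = sqrt(2)*t^4/2 + t^3/2 + sqrt(2)*t^3 - 9*sqrt(2)*t^2/2 + t^2 - 9*sqrt(2)*t - 9*t/2 - 9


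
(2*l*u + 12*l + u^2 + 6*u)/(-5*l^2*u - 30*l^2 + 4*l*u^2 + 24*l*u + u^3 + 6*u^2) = (2*l + u)/(-5*l^2 + 4*l*u + u^2)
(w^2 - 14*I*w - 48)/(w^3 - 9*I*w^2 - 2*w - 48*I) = (w - 6*I)/(w^2 - I*w + 6)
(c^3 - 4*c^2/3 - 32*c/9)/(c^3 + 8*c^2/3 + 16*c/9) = (3*c - 8)/(3*c + 4)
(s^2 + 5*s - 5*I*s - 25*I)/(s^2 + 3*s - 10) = (s - 5*I)/(s - 2)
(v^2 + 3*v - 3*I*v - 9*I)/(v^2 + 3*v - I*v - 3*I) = (v - 3*I)/(v - I)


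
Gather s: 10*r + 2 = 10*r + 2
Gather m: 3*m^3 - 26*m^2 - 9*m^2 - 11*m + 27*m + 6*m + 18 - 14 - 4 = 3*m^3 - 35*m^2 + 22*m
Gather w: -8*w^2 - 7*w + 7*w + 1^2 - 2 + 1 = -8*w^2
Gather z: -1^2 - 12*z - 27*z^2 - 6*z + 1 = -27*z^2 - 18*z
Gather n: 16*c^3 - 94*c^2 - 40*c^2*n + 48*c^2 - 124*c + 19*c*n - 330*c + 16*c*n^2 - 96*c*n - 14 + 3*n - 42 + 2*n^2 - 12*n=16*c^3 - 46*c^2 - 454*c + n^2*(16*c + 2) + n*(-40*c^2 - 77*c - 9) - 56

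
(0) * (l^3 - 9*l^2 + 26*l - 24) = 0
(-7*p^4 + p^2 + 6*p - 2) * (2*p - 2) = -14*p^5 + 14*p^4 + 2*p^3 + 10*p^2 - 16*p + 4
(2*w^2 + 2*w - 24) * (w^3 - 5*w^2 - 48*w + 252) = 2*w^5 - 8*w^4 - 130*w^3 + 528*w^2 + 1656*w - 6048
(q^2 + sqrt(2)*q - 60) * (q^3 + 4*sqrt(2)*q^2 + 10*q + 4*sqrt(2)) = q^5 + 5*sqrt(2)*q^4 - 42*q^3 - 226*sqrt(2)*q^2 - 592*q - 240*sqrt(2)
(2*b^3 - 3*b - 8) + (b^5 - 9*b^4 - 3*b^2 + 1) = b^5 - 9*b^4 + 2*b^3 - 3*b^2 - 3*b - 7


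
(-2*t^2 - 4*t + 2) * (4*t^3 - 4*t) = -8*t^5 - 16*t^4 + 16*t^3 + 16*t^2 - 8*t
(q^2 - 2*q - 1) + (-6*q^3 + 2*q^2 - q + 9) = -6*q^3 + 3*q^2 - 3*q + 8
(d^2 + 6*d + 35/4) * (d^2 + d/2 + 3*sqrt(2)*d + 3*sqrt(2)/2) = d^4 + 3*sqrt(2)*d^3 + 13*d^3/2 + 47*d^2/4 + 39*sqrt(2)*d^2/2 + 35*d/8 + 141*sqrt(2)*d/4 + 105*sqrt(2)/8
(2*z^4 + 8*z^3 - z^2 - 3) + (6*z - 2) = 2*z^4 + 8*z^3 - z^2 + 6*z - 5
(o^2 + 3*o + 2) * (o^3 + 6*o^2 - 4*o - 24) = o^5 + 9*o^4 + 16*o^3 - 24*o^2 - 80*o - 48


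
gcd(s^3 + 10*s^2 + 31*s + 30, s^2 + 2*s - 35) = 1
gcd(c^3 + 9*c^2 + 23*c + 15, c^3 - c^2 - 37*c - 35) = c^2 + 6*c + 5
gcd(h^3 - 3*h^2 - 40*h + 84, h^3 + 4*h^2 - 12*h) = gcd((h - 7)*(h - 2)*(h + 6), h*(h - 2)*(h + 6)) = h^2 + 4*h - 12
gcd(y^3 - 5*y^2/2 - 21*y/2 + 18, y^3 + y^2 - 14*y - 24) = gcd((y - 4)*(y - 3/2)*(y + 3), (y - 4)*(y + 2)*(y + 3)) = y^2 - y - 12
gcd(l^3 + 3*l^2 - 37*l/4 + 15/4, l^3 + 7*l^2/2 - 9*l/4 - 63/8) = l - 3/2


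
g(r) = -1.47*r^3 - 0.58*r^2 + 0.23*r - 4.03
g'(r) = -4.41*r^2 - 1.16*r + 0.23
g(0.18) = -4.02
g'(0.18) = -0.12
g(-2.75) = 21.52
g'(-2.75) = -29.93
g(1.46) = -9.51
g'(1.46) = -10.86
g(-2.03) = 5.41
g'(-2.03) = -15.59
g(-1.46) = -1.03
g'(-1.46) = -7.48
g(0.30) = -4.05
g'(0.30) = -0.51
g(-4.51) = 117.98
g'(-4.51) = -84.24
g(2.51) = -30.35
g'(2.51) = -30.47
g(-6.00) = 291.23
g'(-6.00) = -151.57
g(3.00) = -48.25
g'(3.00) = -42.94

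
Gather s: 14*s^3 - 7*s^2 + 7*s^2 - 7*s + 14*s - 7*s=14*s^3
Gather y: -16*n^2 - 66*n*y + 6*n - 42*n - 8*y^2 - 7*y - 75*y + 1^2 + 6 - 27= -16*n^2 - 36*n - 8*y^2 + y*(-66*n - 82) - 20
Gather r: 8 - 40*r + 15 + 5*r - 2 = 21 - 35*r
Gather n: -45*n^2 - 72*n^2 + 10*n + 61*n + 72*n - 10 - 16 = -117*n^2 + 143*n - 26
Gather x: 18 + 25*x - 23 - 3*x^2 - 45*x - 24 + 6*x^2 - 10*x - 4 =3*x^2 - 30*x - 33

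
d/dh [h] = 1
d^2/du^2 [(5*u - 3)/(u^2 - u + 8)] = 2*((8 - 15*u)*(u^2 - u + 8) + (2*u - 1)^2*(5*u - 3))/(u^2 - u + 8)^3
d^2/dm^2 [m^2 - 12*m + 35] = 2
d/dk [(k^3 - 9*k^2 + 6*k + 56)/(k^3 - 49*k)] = (9*k^2 + 16*k + 56)/(k^2*(k^2 + 14*k + 49))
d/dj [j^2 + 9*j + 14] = 2*j + 9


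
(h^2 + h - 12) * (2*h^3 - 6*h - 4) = 2*h^5 + 2*h^4 - 30*h^3 - 10*h^2 + 68*h + 48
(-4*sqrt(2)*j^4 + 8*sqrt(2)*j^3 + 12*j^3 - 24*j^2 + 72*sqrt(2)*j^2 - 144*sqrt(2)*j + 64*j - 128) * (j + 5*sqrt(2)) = -4*sqrt(2)*j^5 - 28*j^4 + 8*sqrt(2)*j^4 + 56*j^3 + 132*sqrt(2)*j^3 - 264*sqrt(2)*j^2 + 784*j^2 - 1568*j + 320*sqrt(2)*j - 640*sqrt(2)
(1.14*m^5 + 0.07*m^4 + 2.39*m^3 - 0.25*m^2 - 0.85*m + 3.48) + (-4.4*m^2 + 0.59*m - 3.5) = 1.14*m^5 + 0.07*m^4 + 2.39*m^3 - 4.65*m^2 - 0.26*m - 0.02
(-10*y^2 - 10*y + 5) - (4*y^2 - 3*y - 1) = -14*y^2 - 7*y + 6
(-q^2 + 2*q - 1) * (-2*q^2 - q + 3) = 2*q^4 - 3*q^3 - 3*q^2 + 7*q - 3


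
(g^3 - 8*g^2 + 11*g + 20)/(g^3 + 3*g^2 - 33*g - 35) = (g - 4)/(g + 7)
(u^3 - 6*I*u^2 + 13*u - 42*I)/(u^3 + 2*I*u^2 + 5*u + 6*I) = (u - 7*I)/(u + I)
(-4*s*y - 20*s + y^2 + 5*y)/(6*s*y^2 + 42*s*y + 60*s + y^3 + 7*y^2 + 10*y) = (-4*s + y)/(6*s*y + 12*s + y^2 + 2*y)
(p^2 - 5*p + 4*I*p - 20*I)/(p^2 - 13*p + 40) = (p + 4*I)/(p - 8)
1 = 1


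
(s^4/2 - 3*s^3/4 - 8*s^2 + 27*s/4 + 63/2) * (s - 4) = s^5/2 - 11*s^4/4 - 5*s^3 + 155*s^2/4 + 9*s/2 - 126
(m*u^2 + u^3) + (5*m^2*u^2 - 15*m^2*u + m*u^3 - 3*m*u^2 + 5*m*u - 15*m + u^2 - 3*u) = 5*m^2*u^2 - 15*m^2*u + m*u^3 - 2*m*u^2 + 5*m*u - 15*m + u^3 + u^2 - 3*u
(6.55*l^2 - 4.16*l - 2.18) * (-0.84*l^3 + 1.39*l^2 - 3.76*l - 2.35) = -5.502*l^5 + 12.5989*l^4 - 28.5792*l^3 - 2.7811*l^2 + 17.9728*l + 5.123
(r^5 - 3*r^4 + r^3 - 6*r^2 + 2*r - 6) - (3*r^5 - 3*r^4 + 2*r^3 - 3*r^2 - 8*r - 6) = -2*r^5 - r^3 - 3*r^2 + 10*r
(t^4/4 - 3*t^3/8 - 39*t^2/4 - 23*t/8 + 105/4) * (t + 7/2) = t^5/4 + t^4/2 - 177*t^3/16 - 37*t^2 + 259*t/16 + 735/8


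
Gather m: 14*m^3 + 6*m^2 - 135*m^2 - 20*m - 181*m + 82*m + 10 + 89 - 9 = 14*m^3 - 129*m^2 - 119*m + 90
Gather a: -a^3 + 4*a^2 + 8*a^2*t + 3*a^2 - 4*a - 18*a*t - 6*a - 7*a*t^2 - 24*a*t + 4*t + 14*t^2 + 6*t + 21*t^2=-a^3 + a^2*(8*t + 7) + a*(-7*t^2 - 42*t - 10) + 35*t^2 + 10*t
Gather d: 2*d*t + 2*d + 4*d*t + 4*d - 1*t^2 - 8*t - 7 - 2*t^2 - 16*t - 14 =d*(6*t + 6) - 3*t^2 - 24*t - 21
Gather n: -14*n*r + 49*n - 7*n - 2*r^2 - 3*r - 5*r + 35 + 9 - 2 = n*(42 - 14*r) - 2*r^2 - 8*r + 42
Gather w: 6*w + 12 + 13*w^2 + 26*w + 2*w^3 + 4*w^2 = 2*w^3 + 17*w^2 + 32*w + 12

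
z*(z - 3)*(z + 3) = z^3 - 9*z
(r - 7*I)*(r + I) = r^2 - 6*I*r + 7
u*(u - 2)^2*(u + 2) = u^4 - 2*u^3 - 4*u^2 + 8*u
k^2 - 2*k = k*(k - 2)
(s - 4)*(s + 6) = s^2 + 2*s - 24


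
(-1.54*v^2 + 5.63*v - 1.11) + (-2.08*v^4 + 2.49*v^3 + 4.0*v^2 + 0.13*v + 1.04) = -2.08*v^4 + 2.49*v^3 + 2.46*v^2 + 5.76*v - 0.0700000000000001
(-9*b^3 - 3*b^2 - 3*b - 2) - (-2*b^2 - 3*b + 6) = -9*b^3 - b^2 - 8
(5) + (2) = 7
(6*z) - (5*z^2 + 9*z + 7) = -5*z^2 - 3*z - 7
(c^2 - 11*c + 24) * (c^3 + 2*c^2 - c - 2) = c^5 - 9*c^4 + c^3 + 57*c^2 - 2*c - 48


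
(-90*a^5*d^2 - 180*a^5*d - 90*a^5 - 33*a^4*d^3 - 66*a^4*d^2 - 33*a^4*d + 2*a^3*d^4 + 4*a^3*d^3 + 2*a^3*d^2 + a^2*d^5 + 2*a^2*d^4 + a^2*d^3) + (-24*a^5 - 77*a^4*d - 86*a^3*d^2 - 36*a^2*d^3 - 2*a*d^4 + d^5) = -90*a^5*d^2 - 180*a^5*d - 114*a^5 - 33*a^4*d^3 - 66*a^4*d^2 - 110*a^4*d + 2*a^3*d^4 + 4*a^3*d^3 - 84*a^3*d^2 + a^2*d^5 + 2*a^2*d^4 - 35*a^2*d^3 - 2*a*d^4 + d^5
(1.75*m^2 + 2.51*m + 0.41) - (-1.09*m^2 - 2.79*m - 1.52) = 2.84*m^2 + 5.3*m + 1.93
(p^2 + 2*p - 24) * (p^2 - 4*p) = p^4 - 2*p^3 - 32*p^2 + 96*p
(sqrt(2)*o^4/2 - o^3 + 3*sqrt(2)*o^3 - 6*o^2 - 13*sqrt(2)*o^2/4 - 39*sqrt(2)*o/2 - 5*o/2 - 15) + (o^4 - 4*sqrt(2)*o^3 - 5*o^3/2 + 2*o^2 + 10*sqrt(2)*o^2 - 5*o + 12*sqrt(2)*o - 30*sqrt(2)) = sqrt(2)*o^4/2 + o^4 - 7*o^3/2 - sqrt(2)*o^3 - 4*o^2 + 27*sqrt(2)*o^2/4 - 15*sqrt(2)*o/2 - 15*o/2 - 30*sqrt(2) - 15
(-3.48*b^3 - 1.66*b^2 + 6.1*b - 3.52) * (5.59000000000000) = -19.4532*b^3 - 9.2794*b^2 + 34.099*b - 19.6768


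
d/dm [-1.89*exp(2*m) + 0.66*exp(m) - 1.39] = (0.66 - 3.78*exp(m))*exp(m)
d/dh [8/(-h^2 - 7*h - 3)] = 8*(2*h + 7)/(h^2 + 7*h + 3)^2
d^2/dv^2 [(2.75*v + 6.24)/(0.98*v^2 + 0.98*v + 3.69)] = ((1.96*v + 0.98)*(2.75*v + 6.24)*(3.92*v + 1.96) - (16.17*v + 17.6204)*(0.98*v^2 + 0.98*v + 3.69))/(0.98*v^2 + 0.98*v + 3.69)^3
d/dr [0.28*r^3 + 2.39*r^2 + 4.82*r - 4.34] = 0.84*r^2 + 4.78*r + 4.82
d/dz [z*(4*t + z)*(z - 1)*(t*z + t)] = 2*t*(6*t*z^2 - 2*t + 2*z^3 - z)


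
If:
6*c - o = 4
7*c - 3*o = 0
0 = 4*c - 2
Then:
No Solution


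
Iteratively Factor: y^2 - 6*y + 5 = (y - 1)*(y - 5)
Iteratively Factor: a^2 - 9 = (a + 3)*(a - 3)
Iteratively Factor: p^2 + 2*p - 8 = (p - 2)*(p + 4)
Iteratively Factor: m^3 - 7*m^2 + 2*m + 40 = (m + 2)*(m^2 - 9*m + 20) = (m - 4)*(m + 2)*(m - 5)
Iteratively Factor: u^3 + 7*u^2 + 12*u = (u + 4)*(u^2 + 3*u) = (u + 3)*(u + 4)*(u)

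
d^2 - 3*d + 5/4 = (d - 5/2)*(d - 1/2)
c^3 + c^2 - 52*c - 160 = (c - 8)*(c + 4)*(c + 5)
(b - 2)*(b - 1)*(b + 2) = b^3 - b^2 - 4*b + 4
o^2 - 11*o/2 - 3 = (o - 6)*(o + 1/2)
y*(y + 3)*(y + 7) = y^3 + 10*y^2 + 21*y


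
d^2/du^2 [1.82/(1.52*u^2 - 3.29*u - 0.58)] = (8.409856*u^2 - 18.202912*u - 1.82*(3.04*u - 3.29)*(6.08*u - 6.58) - 3.209024)/(-1.52*u^2 + 3.29*u + 0.58)^3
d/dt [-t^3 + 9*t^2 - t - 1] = -3*t^2 + 18*t - 1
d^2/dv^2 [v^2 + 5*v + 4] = 2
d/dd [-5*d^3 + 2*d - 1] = 2 - 15*d^2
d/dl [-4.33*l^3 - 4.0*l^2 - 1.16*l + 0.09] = -12.99*l^2 - 8.0*l - 1.16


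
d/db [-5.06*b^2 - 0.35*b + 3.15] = -10.12*b - 0.35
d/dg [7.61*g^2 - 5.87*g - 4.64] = 15.22*g - 5.87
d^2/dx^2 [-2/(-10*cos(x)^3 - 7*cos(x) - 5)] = 8*(225*(1 - cos(2*x))^3 - 820*(1 - cos(2*x))^2 + 145*cos(x) - 209*cos(2*x) + 225*cos(3*x) + 1467)/(29*cos(x) + 5*cos(3*x) + 10)^3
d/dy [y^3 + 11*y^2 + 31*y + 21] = 3*y^2 + 22*y + 31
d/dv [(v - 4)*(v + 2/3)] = 2*v - 10/3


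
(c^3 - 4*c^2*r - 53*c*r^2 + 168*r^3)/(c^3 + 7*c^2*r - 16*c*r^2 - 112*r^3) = (-c^2 + 11*c*r - 24*r^2)/(-c^2 + 16*r^2)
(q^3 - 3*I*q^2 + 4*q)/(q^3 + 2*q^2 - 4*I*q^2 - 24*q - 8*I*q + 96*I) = q*(q + I)/(q^2 + 2*q - 24)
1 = 1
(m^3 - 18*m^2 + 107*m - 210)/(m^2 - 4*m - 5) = (m^2 - 13*m + 42)/(m + 1)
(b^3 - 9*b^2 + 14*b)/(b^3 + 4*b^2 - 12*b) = (b - 7)/(b + 6)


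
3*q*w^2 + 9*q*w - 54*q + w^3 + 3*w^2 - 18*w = (3*q + w)*(w - 3)*(w + 6)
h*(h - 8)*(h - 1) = h^3 - 9*h^2 + 8*h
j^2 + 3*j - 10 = (j - 2)*(j + 5)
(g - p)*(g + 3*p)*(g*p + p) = g^3*p + 2*g^2*p^2 + g^2*p - 3*g*p^3 + 2*g*p^2 - 3*p^3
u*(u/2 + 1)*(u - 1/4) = u^3/2 + 7*u^2/8 - u/4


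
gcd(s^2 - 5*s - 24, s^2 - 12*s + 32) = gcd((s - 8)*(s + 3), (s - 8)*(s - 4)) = s - 8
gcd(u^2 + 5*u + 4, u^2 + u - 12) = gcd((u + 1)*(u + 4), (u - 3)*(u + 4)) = u + 4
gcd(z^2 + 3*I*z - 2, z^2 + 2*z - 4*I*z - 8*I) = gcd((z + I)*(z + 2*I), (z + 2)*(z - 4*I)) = 1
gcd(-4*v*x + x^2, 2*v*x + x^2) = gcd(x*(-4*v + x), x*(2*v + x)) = x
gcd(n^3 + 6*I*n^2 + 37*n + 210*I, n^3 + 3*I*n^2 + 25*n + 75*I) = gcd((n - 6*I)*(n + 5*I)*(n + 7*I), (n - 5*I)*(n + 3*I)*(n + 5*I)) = n + 5*I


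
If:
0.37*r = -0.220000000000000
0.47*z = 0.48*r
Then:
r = -0.59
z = -0.61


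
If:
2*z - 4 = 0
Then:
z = 2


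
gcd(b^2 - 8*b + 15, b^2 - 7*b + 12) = b - 3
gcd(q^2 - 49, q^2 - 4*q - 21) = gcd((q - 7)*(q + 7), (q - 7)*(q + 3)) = q - 7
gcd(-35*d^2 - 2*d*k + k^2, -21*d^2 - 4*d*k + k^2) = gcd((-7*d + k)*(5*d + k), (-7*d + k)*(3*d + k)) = 7*d - k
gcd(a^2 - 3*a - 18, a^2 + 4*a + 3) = a + 3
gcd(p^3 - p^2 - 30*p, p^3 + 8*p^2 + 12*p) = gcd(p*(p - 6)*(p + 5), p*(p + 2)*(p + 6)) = p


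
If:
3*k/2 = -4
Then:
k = -8/3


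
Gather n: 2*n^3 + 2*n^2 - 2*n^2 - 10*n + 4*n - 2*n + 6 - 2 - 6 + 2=2*n^3 - 8*n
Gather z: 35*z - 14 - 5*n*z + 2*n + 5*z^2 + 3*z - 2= 2*n + 5*z^2 + z*(38 - 5*n) - 16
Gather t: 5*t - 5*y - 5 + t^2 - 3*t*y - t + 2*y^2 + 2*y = t^2 + t*(4 - 3*y) + 2*y^2 - 3*y - 5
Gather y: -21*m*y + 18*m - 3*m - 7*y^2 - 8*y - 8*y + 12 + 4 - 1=15*m - 7*y^2 + y*(-21*m - 16) + 15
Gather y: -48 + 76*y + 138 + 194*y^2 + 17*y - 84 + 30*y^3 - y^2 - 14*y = 30*y^3 + 193*y^2 + 79*y + 6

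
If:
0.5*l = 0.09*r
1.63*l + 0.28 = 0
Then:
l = -0.17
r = -0.95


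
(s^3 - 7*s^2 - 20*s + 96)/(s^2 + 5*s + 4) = (s^2 - 11*s + 24)/(s + 1)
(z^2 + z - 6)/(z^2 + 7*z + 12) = (z - 2)/(z + 4)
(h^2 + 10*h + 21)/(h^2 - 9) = (h + 7)/(h - 3)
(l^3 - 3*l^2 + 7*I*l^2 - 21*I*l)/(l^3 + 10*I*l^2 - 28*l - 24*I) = l*(l^2 + l*(-3 + 7*I) - 21*I)/(l^3 + 10*I*l^2 - 28*l - 24*I)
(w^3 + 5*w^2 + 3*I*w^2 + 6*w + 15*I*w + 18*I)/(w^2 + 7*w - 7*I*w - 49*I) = (w^3 + w^2*(5 + 3*I) + w*(6 + 15*I) + 18*I)/(w^2 + w*(7 - 7*I) - 49*I)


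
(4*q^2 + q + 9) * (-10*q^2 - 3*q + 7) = -40*q^4 - 22*q^3 - 65*q^2 - 20*q + 63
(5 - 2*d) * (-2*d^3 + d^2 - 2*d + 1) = 4*d^4 - 12*d^3 + 9*d^2 - 12*d + 5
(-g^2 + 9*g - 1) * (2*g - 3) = -2*g^3 + 21*g^2 - 29*g + 3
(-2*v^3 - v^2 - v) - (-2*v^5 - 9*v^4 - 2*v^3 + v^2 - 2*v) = 2*v^5 + 9*v^4 - 2*v^2 + v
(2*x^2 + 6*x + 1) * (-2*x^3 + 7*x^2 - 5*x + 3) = -4*x^5 + 2*x^4 + 30*x^3 - 17*x^2 + 13*x + 3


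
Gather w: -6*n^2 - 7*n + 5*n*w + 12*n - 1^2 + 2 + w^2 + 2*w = -6*n^2 + 5*n + w^2 + w*(5*n + 2) + 1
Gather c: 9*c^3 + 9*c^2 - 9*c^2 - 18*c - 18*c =9*c^3 - 36*c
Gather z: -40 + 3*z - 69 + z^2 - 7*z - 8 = z^2 - 4*z - 117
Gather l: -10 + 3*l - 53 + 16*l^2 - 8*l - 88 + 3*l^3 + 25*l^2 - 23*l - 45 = 3*l^3 + 41*l^2 - 28*l - 196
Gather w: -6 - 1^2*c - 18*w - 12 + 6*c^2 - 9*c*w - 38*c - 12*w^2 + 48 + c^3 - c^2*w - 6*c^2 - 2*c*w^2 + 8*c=c^3 - 31*c + w^2*(-2*c - 12) + w*(-c^2 - 9*c - 18) + 30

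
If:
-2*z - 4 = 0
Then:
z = -2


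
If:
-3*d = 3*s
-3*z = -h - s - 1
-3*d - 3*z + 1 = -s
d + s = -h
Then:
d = 0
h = 0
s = 0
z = 1/3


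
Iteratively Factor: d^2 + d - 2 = (d + 2)*(d - 1)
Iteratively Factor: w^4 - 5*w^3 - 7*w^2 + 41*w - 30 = (w - 2)*(w^3 - 3*w^2 - 13*w + 15) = (w - 2)*(w - 1)*(w^2 - 2*w - 15) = (w - 2)*(w - 1)*(w + 3)*(w - 5)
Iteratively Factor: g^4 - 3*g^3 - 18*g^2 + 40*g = (g - 5)*(g^3 + 2*g^2 - 8*g) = (g - 5)*(g + 4)*(g^2 - 2*g) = (g - 5)*(g - 2)*(g + 4)*(g)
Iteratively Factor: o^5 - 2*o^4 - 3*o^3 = (o - 3)*(o^4 + o^3) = o*(o - 3)*(o^3 + o^2) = o^2*(o - 3)*(o^2 + o) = o^2*(o - 3)*(o + 1)*(o)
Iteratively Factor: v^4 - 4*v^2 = (v)*(v^3 - 4*v) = v*(v + 2)*(v^2 - 2*v) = v*(v - 2)*(v + 2)*(v)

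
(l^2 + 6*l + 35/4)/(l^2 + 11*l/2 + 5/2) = (4*l^2 + 24*l + 35)/(2*(2*l^2 + 11*l + 5))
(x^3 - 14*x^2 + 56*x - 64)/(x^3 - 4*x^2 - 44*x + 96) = (x - 4)/(x + 6)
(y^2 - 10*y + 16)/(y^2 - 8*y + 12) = (y - 8)/(y - 6)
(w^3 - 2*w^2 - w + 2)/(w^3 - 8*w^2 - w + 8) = (w - 2)/(w - 8)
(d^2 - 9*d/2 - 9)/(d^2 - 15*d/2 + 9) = (2*d + 3)/(2*d - 3)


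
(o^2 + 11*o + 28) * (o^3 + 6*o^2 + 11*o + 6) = o^5 + 17*o^4 + 105*o^3 + 295*o^2 + 374*o + 168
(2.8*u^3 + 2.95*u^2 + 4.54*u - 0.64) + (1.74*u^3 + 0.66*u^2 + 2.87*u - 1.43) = 4.54*u^3 + 3.61*u^2 + 7.41*u - 2.07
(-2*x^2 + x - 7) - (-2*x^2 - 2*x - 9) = 3*x + 2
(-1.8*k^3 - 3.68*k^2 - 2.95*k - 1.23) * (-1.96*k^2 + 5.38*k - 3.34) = 3.528*k^5 - 2.4712*k^4 - 8.0044*k^3 - 1.169*k^2 + 3.2356*k + 4.1082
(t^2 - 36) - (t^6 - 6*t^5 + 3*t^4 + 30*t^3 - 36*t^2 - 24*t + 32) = -t^6 + 6*t^5 - 3*t^4 - 30*t^3 + 37*t^2 + 24*t - 68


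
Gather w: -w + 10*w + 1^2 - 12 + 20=9*w + 9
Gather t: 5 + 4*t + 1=4*t + 6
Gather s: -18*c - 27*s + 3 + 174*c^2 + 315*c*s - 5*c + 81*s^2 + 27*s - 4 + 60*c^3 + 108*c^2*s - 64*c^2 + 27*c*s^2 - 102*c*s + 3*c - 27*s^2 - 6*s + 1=60*c^3 + 110*c^2 - 20*c + s^2*(27*c + 54) + s*(108*c^2 + 213*c - 6)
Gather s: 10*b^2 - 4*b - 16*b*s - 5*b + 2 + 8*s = 10*b^2 - 9*b + s*(8 - 16*b) + 2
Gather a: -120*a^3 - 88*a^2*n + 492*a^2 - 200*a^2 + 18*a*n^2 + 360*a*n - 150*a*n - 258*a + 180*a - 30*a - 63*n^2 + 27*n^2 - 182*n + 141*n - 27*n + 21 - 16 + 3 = -120*a^3 + a^2*(292 - 88*n) + a*(18*n^2 + 210*n - 108) - 36*n^2 - 68*n + 8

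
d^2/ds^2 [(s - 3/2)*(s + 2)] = 2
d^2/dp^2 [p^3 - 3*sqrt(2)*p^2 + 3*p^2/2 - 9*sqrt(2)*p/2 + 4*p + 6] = 6*p - 6*sqrt(2) + 3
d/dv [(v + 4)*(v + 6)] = 2*v + 10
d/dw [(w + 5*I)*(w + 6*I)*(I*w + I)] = 3*I*w^2 + 2*w*(-11 + I) - 11 - 30*I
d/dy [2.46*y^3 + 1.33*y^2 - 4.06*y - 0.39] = 7.38*y^2 + 2.66*y - 4.06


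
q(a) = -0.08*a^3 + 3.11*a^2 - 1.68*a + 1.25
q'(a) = -0.24*a^2 + 6.22*a - 1.68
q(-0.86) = 5.05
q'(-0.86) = -7.21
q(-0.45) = 2.64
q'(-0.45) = -4.53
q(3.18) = 24.78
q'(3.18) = 15.67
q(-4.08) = 65.31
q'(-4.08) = -31.05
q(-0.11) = 1.47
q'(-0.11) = -2.37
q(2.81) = 19.31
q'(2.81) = 13.90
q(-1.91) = 16.36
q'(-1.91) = -14.44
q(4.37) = 46.62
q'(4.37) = 20.92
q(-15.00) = 996.20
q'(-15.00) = -148.98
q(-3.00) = 36.44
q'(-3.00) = -22.50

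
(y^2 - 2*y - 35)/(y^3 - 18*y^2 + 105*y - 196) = (y + 5)/(y^2 - 11*y + 28)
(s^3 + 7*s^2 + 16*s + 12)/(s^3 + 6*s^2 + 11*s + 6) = (s + 2)/(s + 1)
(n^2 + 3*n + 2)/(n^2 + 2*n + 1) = (n + 2)/(n + 1)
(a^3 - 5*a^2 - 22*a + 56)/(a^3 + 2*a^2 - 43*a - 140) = (a - 2)/(a + 5)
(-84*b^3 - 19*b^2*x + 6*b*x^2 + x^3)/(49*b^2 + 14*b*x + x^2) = (-12*b^2 - b*x + x^2)/(7*b + x)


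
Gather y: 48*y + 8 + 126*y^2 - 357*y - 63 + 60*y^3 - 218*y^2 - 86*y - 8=60*y^3 - 92*y^2 - 395*y - 63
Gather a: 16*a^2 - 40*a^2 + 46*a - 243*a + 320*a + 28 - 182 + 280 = -24*a^2 + 123*a + 126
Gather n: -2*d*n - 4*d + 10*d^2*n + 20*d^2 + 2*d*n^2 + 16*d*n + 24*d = 20*d^2 + 2*d*n^2 + 20*d + n*(10*d^2 + 14*d)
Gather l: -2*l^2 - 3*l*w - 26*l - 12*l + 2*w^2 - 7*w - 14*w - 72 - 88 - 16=-2*l^2 + l*(-3*w - 38) + 2*w^2 - 21*w - 176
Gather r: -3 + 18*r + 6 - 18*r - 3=0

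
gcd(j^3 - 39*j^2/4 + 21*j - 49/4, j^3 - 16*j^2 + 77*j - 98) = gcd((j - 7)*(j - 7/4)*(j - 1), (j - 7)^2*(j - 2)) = j - 7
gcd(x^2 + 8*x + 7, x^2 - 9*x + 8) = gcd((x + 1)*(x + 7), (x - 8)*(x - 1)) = 1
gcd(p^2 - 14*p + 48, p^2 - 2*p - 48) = p - 8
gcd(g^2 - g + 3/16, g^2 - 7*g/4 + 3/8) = g - 1/4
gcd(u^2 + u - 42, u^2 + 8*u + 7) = u + 7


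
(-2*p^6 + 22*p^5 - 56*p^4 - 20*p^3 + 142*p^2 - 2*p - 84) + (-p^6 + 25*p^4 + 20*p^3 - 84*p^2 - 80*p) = -3*p^6 + 22*p^5 - 31*p^4 + 58*p^2 - 82*p - 84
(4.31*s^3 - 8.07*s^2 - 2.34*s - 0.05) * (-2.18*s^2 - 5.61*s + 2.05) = -9.3958*s^5 - 6.5865*s^4 + 59.2094*s^3 - 3.3071*s^2 - 4.5165*s - 0.1025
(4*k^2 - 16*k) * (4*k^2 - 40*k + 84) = 16*k^4 - 224*k^3 + 976*k^2 - 1344*k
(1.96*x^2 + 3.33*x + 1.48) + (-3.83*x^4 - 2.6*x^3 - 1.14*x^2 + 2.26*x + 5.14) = -3.83*x^4 - 2.6*x^3 + 0.82*x^2 + 5.59*x + 6.62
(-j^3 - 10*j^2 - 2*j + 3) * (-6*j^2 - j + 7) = 6*j^5 + 61*j^4 + 15*j^3 - 86*j^2 - 17*j + 21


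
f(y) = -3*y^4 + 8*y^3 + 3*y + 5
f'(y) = -12*y^3 + 24*y^2 + 3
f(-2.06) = -125.14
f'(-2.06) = 209.75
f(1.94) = 26.74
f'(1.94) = 5.71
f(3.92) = -209.73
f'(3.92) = -351.04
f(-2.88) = -401.13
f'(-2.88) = 488.72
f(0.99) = 12.85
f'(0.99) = 14.88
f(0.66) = 8.71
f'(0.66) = 10.00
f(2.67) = 12.82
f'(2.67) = -54.32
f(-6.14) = -6129.00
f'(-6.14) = 3685.50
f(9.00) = -13819.00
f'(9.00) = -6801.00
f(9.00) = -13819.00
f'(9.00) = -6801.00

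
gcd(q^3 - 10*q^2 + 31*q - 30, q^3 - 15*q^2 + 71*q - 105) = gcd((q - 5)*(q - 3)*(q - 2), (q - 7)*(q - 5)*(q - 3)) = q^2 - 8*q + 15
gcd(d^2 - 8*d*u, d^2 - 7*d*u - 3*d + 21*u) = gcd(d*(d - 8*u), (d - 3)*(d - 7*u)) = 1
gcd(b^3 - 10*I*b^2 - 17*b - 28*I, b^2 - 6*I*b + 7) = b^2 - 6*I*b + 7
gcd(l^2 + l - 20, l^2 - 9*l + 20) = l - 4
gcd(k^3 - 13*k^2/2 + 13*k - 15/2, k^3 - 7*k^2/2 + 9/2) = k - 3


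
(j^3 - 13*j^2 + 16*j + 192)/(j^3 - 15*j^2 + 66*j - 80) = (j^2 - 5*j - 24)/(j^2 - 7*j + 10)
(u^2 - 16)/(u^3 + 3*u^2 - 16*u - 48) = 1/(u + 3)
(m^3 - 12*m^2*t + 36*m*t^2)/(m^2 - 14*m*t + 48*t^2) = m*(-m + 6*t)/(-m + 8*t)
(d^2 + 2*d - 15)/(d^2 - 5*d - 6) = (-d^2 - 2*d + 15)/(-d^2 + 5*d + 6)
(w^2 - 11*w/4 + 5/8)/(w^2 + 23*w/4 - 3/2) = (w - 5/2)/(w + 6)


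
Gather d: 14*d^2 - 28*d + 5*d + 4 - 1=14*d^2 - 23*d + 3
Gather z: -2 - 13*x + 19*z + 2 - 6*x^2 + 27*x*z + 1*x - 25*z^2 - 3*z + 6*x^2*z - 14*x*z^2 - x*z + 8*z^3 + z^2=-6*x^2 - 12*x + 8*z^3 + z^2*(-14*x - 24) + z*(6*x^2 + 26*x + 16)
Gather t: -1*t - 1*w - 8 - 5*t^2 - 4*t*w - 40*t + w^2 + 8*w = -5*t^2 + t*(-4*w - 41) + w^2 + 7*w - 8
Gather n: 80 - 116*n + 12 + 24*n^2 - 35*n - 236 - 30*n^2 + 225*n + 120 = -6*n^2 + 74*n - 24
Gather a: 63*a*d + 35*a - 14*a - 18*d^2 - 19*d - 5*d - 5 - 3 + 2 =a*(63*d + 21) - 18*d^2 - 24*d - 6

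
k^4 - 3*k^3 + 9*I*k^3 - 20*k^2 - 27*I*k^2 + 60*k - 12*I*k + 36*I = (k - 3)*(k + I)*(k + 2*I)*(k + 6*I)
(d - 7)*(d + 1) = d^2 - 6*d - 7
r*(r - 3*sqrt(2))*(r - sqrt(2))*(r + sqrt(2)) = r^4 - 3*sqrt(2)*r^3 - 2*r^2 + 6*sqrt(2)*r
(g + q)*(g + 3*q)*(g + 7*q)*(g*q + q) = g^4*q + 11*g^3*q^2 + g^3*q + 31*g^2*q^3 + 11*g^2*q^2 + 21*g*q^4 + 31*g*q^3 + 21*q^4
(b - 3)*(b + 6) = b^2 + 3*b - 18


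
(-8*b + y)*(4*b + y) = -32*b^2 - 4*b*y + y^2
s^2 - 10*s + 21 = (s - 7)*(s - 3)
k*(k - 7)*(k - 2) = k^3 - 9*k^2 + 14*k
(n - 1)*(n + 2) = n^2 + n - 2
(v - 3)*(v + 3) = v^2 - 9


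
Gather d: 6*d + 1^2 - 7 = 6*d - 6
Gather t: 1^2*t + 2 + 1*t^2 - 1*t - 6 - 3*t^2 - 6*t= -2*t^2 - 6*t - 4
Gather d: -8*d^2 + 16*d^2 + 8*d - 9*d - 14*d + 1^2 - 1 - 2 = 8*d^2 - 15*d - 2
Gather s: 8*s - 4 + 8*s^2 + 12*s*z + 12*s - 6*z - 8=8*s^2 + s*(12*z + 20) - 6*z - 12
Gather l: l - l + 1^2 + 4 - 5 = 0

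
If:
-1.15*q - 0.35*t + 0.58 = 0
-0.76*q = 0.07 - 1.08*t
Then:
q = 0.40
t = 0.35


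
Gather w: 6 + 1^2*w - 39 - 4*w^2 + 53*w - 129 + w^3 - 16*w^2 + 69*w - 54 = w^3 - 20*w^2 + 123*w - 216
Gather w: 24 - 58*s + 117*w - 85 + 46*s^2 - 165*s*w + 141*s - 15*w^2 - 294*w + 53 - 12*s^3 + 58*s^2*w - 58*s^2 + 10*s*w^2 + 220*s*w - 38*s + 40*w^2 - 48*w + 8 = -12*s^3 - 12*s^2 + 45*s + w^2*(10*s + 25) + w*(58*s^2 + 55*s - 225)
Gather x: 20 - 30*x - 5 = 15 - 30*x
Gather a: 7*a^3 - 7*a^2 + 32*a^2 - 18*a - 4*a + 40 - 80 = 7*a^3 + 25*a^2 - 22*a - 40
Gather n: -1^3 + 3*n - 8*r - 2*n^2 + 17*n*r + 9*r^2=-2*n^2 + n*(17*r + 3) + 9*r^2 - 8*r - 1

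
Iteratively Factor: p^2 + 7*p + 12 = (p + 4)*(p + 3)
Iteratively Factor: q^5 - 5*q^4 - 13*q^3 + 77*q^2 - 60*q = (q + 4)*(q^4 - 9*q^3 + 23*q^2 - 15*q) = (q - 1)*(q + 4)*(q^3 - 8*q^2 + 15*q) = (q - 3)*(q - 1)*(q + 4)*(q^2 - 5*q) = q*(q - 3)*(q - 1)*(q + 4)*(q - 5)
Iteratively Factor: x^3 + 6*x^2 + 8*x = (x + 4)*(x^2 + 2*x) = x*(x + 4)*(x + 2)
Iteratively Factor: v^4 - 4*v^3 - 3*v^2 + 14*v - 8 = (v + 2)*(v^3 - 6*v^2 + 9*v - 4) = (v - 1)*(v + 2)*(v^2 - 5*v + 4) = (v - 1)^2*(v + 2)*(v - 4)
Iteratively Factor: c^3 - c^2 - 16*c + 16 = (c - 1)*(c^2 - 16) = (c - 4)*(c - 1)*(c + 4)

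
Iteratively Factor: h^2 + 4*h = (h)*(h + 4)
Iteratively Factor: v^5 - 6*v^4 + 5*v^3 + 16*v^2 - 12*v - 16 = (v - 4)*(v^4 - 2*v^3 - 3*v^2 + 4*v + 4) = (v - 4)*(v + 1)*(v^3 - 3*v^2 + 4) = (v - 4)*(v - 2)*(v + 1)*(v^2 - v - 2) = (v - 4)*(v - 2)*(v + 1)^2*(v - 2)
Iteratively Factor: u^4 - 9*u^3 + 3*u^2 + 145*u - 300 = (u - 5)*(u^3 - 4*u^2 - 17*u + 60) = (u - 5)*(u - 3)*(u^2 - u - 20) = (u - 5)^2*(u - 3)*(u + 4)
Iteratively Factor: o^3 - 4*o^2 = (o - 4)*(o^2) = o*(o - 4)*(o)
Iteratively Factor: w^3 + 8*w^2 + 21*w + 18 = (w + 3)*(w^2 + 5*w + 6) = (w + 3)^2*(w + 2)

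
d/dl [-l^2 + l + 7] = 1 - 2*l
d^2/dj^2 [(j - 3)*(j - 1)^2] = 6*j - 10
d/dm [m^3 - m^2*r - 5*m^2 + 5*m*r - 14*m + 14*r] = 3*m^2 - 2*m*r - 10*m + 5*r - 14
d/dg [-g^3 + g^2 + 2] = g*(2 - 3*g)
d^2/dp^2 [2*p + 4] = 0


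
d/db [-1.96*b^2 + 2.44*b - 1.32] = 2.44 - 3.92*b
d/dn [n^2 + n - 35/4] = 2*n + 1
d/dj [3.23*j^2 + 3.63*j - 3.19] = 6.46*j + 3.63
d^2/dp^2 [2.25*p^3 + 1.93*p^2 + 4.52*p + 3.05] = 13.5*p + 3.86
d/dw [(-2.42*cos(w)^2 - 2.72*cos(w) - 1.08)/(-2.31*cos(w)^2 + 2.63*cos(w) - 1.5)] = (12.6478*cos(w)^2 - 2.2704*cos(w) - 6.9204)*sin(w)/(5.3361*cos(w)^4 - 12.1506*cos(w)^3 + 13.8469*cos(w)^2 - 7.89*cos(w) + 2.25)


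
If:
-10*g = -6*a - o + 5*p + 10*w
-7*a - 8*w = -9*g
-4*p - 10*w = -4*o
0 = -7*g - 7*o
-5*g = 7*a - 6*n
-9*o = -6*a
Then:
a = 0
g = 0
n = 0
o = 0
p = 0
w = 0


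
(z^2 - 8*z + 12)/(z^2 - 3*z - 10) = (-z^2 + 8*z - 12)/(-z^2 + 3*z + 10)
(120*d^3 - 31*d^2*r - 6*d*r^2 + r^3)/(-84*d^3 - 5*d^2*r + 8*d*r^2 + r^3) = (-40*d^2 - 3*d*r + r^2)/(28*d^2 + 11*d*r + r^2)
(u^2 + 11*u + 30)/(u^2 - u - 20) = (u^2 + 11*u + 30)/(u^2 - u - 20)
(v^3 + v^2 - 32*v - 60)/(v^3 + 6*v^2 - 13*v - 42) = (v^2 - v - 30)/(v^2 + 4*v - 21)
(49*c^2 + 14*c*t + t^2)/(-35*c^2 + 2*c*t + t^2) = (7*c + t)/(-5*c + t)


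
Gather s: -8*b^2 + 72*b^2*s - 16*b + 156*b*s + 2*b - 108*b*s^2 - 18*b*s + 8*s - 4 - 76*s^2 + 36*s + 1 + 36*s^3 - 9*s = -8*b^2 - 14*b + 36*s^3 + s^2*(-108*b - 76) + s*(72*b^2 + 138*b + 35) - 3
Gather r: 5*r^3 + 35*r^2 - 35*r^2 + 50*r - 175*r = 5*r^3 - 125*r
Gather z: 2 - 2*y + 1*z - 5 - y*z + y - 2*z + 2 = -y + z*(-y - 1) - 1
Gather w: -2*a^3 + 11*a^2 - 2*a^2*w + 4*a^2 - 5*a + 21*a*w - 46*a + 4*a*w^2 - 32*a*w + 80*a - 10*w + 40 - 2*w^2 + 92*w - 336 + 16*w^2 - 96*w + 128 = -2*a^3 + 15*a^2 + 29*a + w^2*(4*a + 14) + w*(-2*a^2 - 11*a - 14) - 168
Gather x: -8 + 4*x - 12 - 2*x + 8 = 2*x - 12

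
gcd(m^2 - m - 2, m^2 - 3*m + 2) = m - 2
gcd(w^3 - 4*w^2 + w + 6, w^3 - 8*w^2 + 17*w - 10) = w - 2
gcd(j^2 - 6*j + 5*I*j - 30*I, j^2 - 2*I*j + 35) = j + 5*I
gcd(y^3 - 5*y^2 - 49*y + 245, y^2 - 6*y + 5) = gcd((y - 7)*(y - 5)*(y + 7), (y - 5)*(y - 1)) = y - 5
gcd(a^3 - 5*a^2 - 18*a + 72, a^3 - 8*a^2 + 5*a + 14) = 1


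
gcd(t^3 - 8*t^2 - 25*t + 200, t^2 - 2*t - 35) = t + 5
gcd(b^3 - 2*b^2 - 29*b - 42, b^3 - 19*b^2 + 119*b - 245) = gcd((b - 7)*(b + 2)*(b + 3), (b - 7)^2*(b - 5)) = b - 7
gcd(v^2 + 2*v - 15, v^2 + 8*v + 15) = v + 5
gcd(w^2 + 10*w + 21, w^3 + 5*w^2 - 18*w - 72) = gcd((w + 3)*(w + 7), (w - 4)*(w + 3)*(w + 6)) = w + 3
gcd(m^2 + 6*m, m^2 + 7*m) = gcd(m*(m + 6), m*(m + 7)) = m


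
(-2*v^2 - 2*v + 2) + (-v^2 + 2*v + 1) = 3 - 3*v^2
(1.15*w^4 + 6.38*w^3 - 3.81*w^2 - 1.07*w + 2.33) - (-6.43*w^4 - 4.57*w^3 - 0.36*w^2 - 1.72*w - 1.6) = 7.58*w^4 + 10.95*w^3 - 3.45*w^2 + 0.65*w + 3.93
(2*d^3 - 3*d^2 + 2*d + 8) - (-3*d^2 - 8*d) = 2*d^3 + 10*d + 8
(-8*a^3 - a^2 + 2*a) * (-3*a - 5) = 24*a^4 + 43*a^3 - a^2 - 10*a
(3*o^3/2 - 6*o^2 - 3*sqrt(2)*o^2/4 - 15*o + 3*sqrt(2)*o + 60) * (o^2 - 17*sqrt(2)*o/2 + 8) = 3*o^5/2 - 27*sqrt(2)*o^4/2 - 6*o^4 + 39*o^3/4 + 54*sqrt(2)*o^3 - 39*o^2 + 243*sqrt(2)*o^2/2 - 486*sqrt(2)*o - 120*o + 480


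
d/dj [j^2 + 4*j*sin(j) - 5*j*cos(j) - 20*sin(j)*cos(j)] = 5*j*sin(j) + 4*j*cos(j) + 2*j + 4*sin(j) - 5*cos(j) - 20*cos(2*j)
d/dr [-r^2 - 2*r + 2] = -2*r - 2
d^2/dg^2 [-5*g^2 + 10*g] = -10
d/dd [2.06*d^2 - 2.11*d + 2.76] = 4.12*d - 2.11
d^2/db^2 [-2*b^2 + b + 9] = -4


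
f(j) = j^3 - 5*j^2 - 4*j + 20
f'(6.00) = 44.00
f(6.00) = 32.00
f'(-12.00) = 548.00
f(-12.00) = -2380.00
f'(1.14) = -11.50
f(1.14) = 10.42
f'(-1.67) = 21.07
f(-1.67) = 8.08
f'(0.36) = -7.21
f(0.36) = 17.96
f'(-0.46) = 1.23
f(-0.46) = 20.68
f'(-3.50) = 67.75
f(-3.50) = -70.12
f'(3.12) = -6.00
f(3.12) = -10.78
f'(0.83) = -10.23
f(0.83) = 13.81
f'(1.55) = -12.29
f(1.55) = 5.51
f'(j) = 3*j^2 - 10*j - 4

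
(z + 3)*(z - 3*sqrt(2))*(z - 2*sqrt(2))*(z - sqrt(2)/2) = z^4 - 11*sqrt(2)*z^3/2 + 3*z^3 - 33*sqrt(2)*z^2/2 + 17*z^2 - 6*sqrt(2)*z + 51*z - 18*sqrt(2)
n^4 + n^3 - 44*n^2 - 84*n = n*(n - 7)*(n + 2)*(n + 6)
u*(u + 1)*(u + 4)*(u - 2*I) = u^4 + 5*u^3 - 2*I*u^3 + 4*u^2 - 10*I*u^2 - 8*I*u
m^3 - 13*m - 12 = (m - 4)*(m + 1)*(m + 3)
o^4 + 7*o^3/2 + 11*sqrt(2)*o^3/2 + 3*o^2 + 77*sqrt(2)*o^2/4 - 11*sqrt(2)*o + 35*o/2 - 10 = (o - 1/2)*(o + 4)*(o + sqrt(2)/2)*(o + 5*sqrt(2))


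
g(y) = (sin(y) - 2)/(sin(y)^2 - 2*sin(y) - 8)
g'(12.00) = -0.28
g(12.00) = 0.38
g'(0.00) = -0.19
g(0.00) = 0.25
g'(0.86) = -0.08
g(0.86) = 0.14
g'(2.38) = 0.09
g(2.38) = 0.15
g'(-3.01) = 0.21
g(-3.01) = 0.28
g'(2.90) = 0.15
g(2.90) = 0.21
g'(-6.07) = -0.16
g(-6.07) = 0.21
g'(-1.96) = 0.22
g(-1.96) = 0.55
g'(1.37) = -0.02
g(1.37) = 0.11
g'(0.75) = -0.09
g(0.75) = 0.15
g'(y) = (-2*sin(y)*cos(y) + 2*cos(y))*(sin(y) - 2)/(sin(y)^2 - 2*sin(y) - 8)^2 + cos(y)/(sin(y)^2 - 2*sin(y) - 8)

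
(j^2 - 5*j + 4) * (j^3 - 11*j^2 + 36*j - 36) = j^5 - 16*j^4 + 95*j^3 - 260*j^2 + 324*j - 144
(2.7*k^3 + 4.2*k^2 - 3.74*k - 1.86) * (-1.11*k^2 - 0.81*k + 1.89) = -2.997*k^5 - 6.849*k^4 + 5.8524*k^3 + 13.032*k^2 - 5.562*k - 3.5154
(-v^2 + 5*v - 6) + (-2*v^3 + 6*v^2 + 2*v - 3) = -2*v^3 + 5*v^2 + 7*v - 9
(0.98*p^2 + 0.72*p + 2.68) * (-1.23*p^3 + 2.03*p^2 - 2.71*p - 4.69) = -1.2054*p^5 + 1.1038*p^4 - 4.4906*p^3 - 1.107*p^2 - 10.6396*p - 12.5692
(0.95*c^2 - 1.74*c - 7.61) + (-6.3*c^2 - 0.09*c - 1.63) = -5.35*c^2 - 1.83*c - 9.24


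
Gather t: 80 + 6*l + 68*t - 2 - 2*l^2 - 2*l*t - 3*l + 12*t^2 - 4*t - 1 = -2*l^2 + 3*l + 12*t^2 + t*(64 - 2*l) + 77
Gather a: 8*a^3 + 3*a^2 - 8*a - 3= 8*a^3 + 3*a^2 - 8*a - 3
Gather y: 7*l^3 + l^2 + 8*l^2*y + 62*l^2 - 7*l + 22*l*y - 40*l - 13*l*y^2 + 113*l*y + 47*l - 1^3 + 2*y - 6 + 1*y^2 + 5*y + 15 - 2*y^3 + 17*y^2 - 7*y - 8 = 7*l^3 + 63*l^2 - 2*y^3 + y^2*(18 - 13*l) + y*(8*l^2 + 135*l)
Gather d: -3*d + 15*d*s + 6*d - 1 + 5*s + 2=d*(15*s + 3) + 5*s + 1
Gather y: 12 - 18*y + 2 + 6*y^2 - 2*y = 6*y^2 - 20*y + 14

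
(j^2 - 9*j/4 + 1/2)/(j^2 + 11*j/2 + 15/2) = (4*j^2 - 9*j + 2)/(2*(2*j^2 + 11*j + 15))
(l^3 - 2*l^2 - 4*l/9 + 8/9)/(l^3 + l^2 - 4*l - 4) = (l^2 - 4/9)/(l^2 + 3*l + 2)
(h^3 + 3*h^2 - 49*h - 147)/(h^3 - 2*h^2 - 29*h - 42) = (h + 7)/(h + 2)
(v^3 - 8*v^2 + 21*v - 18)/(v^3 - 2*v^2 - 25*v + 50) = (v^2 - 6*v + 9)/(v^2 - 25)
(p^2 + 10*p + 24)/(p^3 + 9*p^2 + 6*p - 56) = (p + 6)/(p^2 + 5*p - 14)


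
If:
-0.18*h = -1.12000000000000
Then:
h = 6.22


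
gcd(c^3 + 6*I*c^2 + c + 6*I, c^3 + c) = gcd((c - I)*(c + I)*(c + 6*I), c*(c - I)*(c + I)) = c^2 + 1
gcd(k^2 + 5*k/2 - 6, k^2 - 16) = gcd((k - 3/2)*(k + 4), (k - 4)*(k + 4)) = k + 4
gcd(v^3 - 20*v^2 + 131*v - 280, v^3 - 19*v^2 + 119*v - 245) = v^2 - 12*v + 35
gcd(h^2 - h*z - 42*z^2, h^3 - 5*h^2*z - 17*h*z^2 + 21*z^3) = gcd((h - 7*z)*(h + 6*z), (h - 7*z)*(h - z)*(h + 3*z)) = -h + 7*z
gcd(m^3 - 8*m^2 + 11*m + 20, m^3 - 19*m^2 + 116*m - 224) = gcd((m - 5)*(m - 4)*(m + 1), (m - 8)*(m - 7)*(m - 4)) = m - 4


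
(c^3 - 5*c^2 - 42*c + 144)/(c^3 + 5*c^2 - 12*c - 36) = (c - 8)/(c + 2)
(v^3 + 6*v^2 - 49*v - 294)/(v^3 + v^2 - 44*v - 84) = (v + 7)/(v + 2)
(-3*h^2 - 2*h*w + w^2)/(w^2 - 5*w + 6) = (-3*h^2 - 2*h*w + w^2)/(w^2 - 5*w + 6)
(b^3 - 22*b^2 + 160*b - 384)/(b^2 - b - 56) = (b^2 - 14*b + 48)/(b + 7)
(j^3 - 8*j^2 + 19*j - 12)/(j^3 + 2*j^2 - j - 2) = (j^2 - 7*j + 12)/(j^2 + 3*j + 2)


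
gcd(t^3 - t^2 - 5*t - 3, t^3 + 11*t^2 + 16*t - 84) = 1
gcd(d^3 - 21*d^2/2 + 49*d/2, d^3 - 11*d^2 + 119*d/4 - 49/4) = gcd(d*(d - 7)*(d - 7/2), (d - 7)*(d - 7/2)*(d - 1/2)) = d^2 - 21*d/2 + 49/2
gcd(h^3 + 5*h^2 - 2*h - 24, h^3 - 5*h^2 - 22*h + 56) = h^2 + 2*h - 8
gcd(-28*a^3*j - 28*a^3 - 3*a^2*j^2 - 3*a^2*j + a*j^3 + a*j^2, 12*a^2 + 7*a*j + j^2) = 4*a + j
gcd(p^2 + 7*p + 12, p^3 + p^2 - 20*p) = 1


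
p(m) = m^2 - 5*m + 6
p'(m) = 2*m - 5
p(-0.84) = 10.91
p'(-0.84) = -6.68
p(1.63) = 0.51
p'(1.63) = -1.74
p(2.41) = -0.24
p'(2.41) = -0.18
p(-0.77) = 10.44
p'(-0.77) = -6.54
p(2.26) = -0.19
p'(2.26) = -0.48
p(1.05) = 1.85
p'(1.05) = -2.90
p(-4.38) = 47.08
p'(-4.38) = -13.76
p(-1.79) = 18.15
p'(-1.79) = -8.58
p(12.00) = 90.00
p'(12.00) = 19.00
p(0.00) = 6.00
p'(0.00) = -5.00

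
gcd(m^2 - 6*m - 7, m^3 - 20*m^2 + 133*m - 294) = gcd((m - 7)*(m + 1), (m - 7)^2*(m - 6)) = m - 7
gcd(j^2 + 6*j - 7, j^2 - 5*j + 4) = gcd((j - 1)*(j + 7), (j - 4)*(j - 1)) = j - 1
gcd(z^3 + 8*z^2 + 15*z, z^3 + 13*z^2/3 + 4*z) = z^2 + 3*z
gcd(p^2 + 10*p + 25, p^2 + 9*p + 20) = p + 5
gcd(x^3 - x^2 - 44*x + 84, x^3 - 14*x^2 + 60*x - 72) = x^2 - 8*x + 12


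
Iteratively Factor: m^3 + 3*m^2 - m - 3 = (m + 3)*(m^2 - 1) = (m + 1)*(m + 3)*(m - 1)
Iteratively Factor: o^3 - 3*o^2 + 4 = (o - 2)*(o^2 - o - 2) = (o - 2)*(o + 1)*(o - 2)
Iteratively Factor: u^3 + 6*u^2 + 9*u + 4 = (u + 4)*(u^2 + 2*u + 1) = (u + 1)*(u + 4)*(u + 1)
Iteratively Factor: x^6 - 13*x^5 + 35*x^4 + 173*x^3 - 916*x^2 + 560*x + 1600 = (x - 5)*(x^5 - 8*x^4 - 5*x^3 + 148*x^2 - 176*x - 320) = (x - 5)^2*(x^4 - 3*x^3 - 20*x^2 + 48*x + 64) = (x - 5)^2*(x - 4)*(x^3 + x^2 - 16*x - 16) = (x - 5)^2*(x - 4)*(x + 1)*(x^2 - 16) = (x - 5)^2*(x - 4)*(x + 1)*(x + 4)*(x - 4)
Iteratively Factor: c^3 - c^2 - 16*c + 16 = (c + 4)*(c^2 - 5*c + 4) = (c - 1)*(c + 4)*(c - 4)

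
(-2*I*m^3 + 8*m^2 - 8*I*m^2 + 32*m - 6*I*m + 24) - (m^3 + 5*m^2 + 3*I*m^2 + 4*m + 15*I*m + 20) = -m^3 - 2*I*m^3 + 3*m^2 - 11*I*m^2 + 28*m - 21*I*m + 4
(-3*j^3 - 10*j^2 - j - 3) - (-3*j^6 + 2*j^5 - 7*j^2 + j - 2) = 3*j^6 - 2*j^5 - 3*j^3 - 3*j^2 - 2*j - 1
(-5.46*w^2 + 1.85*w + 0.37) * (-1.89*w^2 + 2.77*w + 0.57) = 10.3194*w^4 - 18.6207*w^3 + 1.313*w^2 + 2.0794*w + 0.2109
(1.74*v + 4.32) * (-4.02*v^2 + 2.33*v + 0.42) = -6.9948*v^3 - 13.3122*v^2 + 10.7964*v + 1.8144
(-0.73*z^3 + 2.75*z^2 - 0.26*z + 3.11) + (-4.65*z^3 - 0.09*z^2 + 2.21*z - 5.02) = -5.38*z^3 + 2.66*z^2 + 1.95*z - 1.91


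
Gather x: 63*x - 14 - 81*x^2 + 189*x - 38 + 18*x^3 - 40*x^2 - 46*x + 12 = 18*x^3 - 121*x^2 + 206*x - 40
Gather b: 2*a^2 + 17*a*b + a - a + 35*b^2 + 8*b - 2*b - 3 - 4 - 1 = 2*a^2 + 35*b^2 + b*(17*a + 6) - 8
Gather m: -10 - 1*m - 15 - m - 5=-2*m - 30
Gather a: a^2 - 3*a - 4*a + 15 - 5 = a^2 - 7*a + 10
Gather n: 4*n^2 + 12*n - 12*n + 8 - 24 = 4*n^2 - 16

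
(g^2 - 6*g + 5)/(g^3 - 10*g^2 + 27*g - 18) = (g - 5)/(g^2 - 9*g + 18)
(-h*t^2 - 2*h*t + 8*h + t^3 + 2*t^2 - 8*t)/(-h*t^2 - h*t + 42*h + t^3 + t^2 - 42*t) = (t^2 + 2*t - 8)/(t^2 + t - 42)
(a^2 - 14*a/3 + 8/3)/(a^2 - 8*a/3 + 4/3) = (a - 4)/(a - 2)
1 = 1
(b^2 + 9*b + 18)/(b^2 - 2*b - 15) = (b + 6)/(b - 5)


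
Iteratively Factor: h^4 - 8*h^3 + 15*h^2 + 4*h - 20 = (h + 1)*(h^3 - 9*h^2 + 24*h - 20) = (h - 5)*(h + 1)*(h^2 - 4*h + 4) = (h - 5)*(h - 2)*(h + 1)*(h - 2)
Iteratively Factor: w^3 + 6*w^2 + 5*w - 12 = (w - 1)*(w^2 + 7*w + 12) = (w - 1)*(w + 3)*(w + 4)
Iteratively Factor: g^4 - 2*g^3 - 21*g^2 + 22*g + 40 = (g - 2)*(g^3 - 21*g - 20) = (g - 2)*(g + 1)*(g^2 - g - 20) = (g - 2)*(g + 1)*(g + 4)*(g - 5)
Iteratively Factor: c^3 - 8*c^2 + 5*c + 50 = (c - 5)*(c^2 - 3*c - 10) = (c - 5)^2*(c + 2)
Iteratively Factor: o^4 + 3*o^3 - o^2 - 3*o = (o + 3)*(o^3 - o) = (o + 1)*(o + 3)*(o^2 - o) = o*(o + 1)*(o + 3)*(o - 1)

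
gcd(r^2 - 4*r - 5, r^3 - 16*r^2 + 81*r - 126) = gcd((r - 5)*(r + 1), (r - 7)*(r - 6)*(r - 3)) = 1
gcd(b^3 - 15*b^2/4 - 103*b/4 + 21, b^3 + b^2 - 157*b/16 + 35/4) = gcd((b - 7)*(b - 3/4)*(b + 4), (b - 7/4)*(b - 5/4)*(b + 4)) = b + 4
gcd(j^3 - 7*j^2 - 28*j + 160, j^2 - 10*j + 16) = j - 8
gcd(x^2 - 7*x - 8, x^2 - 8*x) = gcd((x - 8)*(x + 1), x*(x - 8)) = x - 8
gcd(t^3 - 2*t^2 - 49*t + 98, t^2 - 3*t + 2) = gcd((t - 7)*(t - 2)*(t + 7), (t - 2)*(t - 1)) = t - 2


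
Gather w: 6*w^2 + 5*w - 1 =6*w^2 + 5*w - 1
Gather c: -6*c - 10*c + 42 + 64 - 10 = 96 - 16*c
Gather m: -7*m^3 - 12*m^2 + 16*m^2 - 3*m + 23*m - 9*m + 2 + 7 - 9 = -7*m^3 + 4*m^2 + 11*m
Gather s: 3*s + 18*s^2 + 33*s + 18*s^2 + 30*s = 36*s^2 + 66*s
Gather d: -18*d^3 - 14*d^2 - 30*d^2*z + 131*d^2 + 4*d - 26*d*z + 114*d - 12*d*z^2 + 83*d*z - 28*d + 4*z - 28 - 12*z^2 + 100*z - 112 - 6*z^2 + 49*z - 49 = -18*d^3 + d^2*(117 - 30*z) + d*(-12*z^2 + 57*z + 90) - 18*z^2 + 153*z - 189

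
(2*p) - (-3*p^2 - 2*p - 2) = 3*p^2 + 4*p + 2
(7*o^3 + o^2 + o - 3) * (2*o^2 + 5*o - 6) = 14*o^5 + 37*o^4 - 35*o^3 - 7*o^2 - 21*o + 18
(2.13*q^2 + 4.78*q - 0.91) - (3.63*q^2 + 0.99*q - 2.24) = -1.5*q^2 + 3.79*q + 1.33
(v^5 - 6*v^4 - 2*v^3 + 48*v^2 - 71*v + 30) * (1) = v^5 - 6*v^4 - 2*v^3 + 48*v^2 - 71*v + 30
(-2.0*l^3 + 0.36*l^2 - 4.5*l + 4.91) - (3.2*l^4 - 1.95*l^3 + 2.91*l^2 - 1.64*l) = -3.2*l^4 - 0.05*l^3 - 2.55*l^2 - 2.86*l + 4.91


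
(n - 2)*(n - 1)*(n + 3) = n^3 - 7*n + 6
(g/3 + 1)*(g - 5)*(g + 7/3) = g^3/3 + g^2/9 - 59*g/9 - 35/3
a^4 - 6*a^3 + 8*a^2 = a^2*(a - 4)*(a - 2)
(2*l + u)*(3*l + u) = 6*l^2 + 5*l*u + u^2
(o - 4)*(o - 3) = o^2 - 7*o + 12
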